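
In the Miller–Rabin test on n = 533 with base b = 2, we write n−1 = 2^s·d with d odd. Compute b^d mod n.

197

533 − 1 = 532 = 2^2 · 133, so d = 133.
2^1 ≡ 2 (mod 533)
2^2 ≡ 2^2 = 4 ≡ 4 (mod 533)
2^4 ≡ 4^2 = 16 ≡ 16 (mod 533)
2^8 ≡ 16^2 = 256 ≡ 256 (mod 533)
2^16 ≡ 256^2 = 65536 ≡ 510 (mod 533)
2^32 ≡ 510^2 = 260100 ≡ 529 (mod 533)
2^64 ≡ 529^2 = 279841 ≡ 16 (mod 533)
2^128 ≡ 16^2 = 256 ≡ 256 (mod 533)
133 = 128 + 4 + 1 in binary powers of 2.
So 2^133 ≡ 256 · 16 · 2 ≡ 197 (mod 533).
Squaring chain: 197 → 433; never reaches −1, so base 2 is a Miller–Rabin witness that 533 is composite.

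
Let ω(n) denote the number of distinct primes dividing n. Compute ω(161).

161 = 7 · 23
161 = 7 · 23, which has 2 distinct prime factors.

2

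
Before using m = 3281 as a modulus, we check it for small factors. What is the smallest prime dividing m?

3281 is odd.
Digit sum 14, not divisible by 3.
Ends in 1: not divisible by 5.
7: 3281 = 7·468 + 5
11: 3281 = 11·298 + 3
13: 3281 = 13·252 + 5
17: 3281 = 17·193

17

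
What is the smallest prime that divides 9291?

3

9291 is odd.
Digit sum 21, divisible by 3.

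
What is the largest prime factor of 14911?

14911 = 13 · 1147
1147 = 31 · 37
37 is prime.
So 14911 = 13 · 31 · 37; the largest prime factor is 37.

37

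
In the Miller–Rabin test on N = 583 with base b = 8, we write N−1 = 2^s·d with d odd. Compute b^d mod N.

583 − 1 = 582 = 2^1 · 291, so d = 291.
8^1 ≡ 8 (mod 583)
8^2 ≡ 8^2 = 64 ≡ 64 (mod 583)
8^4 ≡ 64^2 = 4096 ≡ 15 (mod 583)
8^8 ≡ 15^2 = 225 ≡ 225 (mod 583)
8^16 ≡ 225^2 = 50625 ≡ 487 (mod 583)
8^32 ≡ 487^2 = 237169 ≡ 471 (mod 583)
8^64 ≡ 471^2 = 221841 ≡ 301 (mod 583)
8^128 ≡ 301^2 = 90601 ≡ 236 (mod 583)
8^256 ≡ 236^2 = 55696 ≡ 311 (mod 583)
291 = 256 + 32 + 2 + 1 in binary powers of 2.
So 8^291 ≡ 311 · 471 · 64 · 8 ≡ 569 (mod 583).
Squaring chain: 569; never reaches −1, so base 8 is a Miller–Rabin witness that 583 is composite.

569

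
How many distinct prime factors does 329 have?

2

329 = 7 · 47
329 = 7 · 47, which has 2 distinct prime factors.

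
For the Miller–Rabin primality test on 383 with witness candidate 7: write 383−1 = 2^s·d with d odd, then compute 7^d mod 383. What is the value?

1

383 − 1 = 382 = 2^1 · 191, so d = 191.
7^1 ≡ 7 (mod 383)
7^2 ≡ 7^2 = 49 ≡ 49 (mod 383)
7^4 ≡ 49^2 = 2401 ≡ 103 (mod 383)
7^8 ≡ 103^2 = 10609 ≡ 268 (mod 383)
7^16 ≡ 268^2 = 71824 ≡ 203 (mod 383)
7^32 ≡ 203^2 = 41209 ≡ 228 (mod 383)
7^64 ≡ 228^2 = 51984 ≡ 279 (mod 383)
7^128 ≡ 279^2 = 77841 ≡ 92 (mod 383)
191 = 128 + 32 + 16 + 8 + 4 + 2 + 1 in binary powers of 2.
So 7^191 ≡ 92 · 228 · 203 · 268 · 103 · 49 · 7 ≡ 1 (mod 383).
Since 7^d ≡ 1 (mod 383), base 7 does not prove 383 composite.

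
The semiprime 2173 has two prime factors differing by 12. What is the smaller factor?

Since p = q + 12, we have 2173 = q(q + 12), so q² + 12q − 2173 = 0.
Discriminant: 12² + 4·2173 = 144 + 8692 = 8836; √8836 = 94.
q = (−12 + 94)/2 = 41, and p = q + 12 = 53.
Check: 41 · 53 = 2173.

41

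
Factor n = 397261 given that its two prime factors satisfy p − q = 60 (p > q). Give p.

661

Since p = q + 60, we have 397261 = q(q + 60), so q² + 60q − 397261 = 0.
Discriminant: 60² + 4·397261 = 3600 + 1589044 = 1592644; √1592644 = 1262.
q = (−60 + 1262)/2 = 601, and p = q + 60 = 661.
Check: 601 · 661 = 397261.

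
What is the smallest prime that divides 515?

515 is odd.
Digit sum 11, not divisible by 3.
Ends in 5: divisible by 5.

5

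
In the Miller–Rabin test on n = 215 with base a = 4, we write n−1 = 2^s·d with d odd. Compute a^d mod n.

215 − 1 = 214 = 2^1 · 107, so d = 107.
4^1 ≡ 4 (mod 215)
4^2 ≡ 4^2 = 16 ≡ 16 (mod 215)
4^4 ≡ 16^2 = 256 ≡ 41 (mod 215)
4^8 ≡ 41^2 = 1681 ≡ 176 (mod 215)
4^16 ≡ 176^2 = 30976 ≡ 16 (mod 215)
4^32 ≡ 16^2 = 256 ≡ 41 (mod 215)
4^64 ≡ 41^2 = 1681 ≡ 176 (mod 215)
107 = 64 + 32 + 8 + 2 + 1 in binary powers of 2.
So 4^107 ≡ 176 · 41 · 176 · 16 · 4 ≡ 59 (mod 215).
Squaring chain: 59; never reaches −1, so base 4 is a Miller–Rabin witness that 215 is composite.

59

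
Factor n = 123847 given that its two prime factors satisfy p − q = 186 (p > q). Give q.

271

Since p = q + 186, we have 123847 = q(q + 186), so q² + 186q − 123847 = 0.
Discriminant: 186² + 4·123847 = 34596 + 495388 = 529984; √529984 = 728.
q = (−186 + 728)/2 = 271, and p = q + 186 = 457.
Check: 271 · 457 = 123847.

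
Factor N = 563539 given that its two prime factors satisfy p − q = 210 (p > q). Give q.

653

Since p = q + 210, we have 563539 = q(q + 210), so q² + 210q − 563539 = 0.
Discriminant: 210² + 4·563539 = 44100 + 2254156 = 2298256; √2298256 = 1516.
q = (−210 + 1516)/2 = 653, and p = q + 210 = 863.
Check: 653 · 863 = 563539.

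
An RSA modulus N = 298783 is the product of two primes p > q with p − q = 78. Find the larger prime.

Since p = q + 78, we have 298783 = q(q + 78), so q² + 78q − 298783 = 0.
Discriminant: 78² + 4·298783 = 6084 + 1195132 = 1201216; √1201216 = 1096.
q = (−78 + 1096)/2 = 509, and p = q + 78 = 587.
Check: 509 · 587 = 298783.

587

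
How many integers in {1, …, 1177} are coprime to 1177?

1060

Factor: 1177 = 11 · 107.
φ(1177) = (11−1) · (107−1) = 10 · 106 = 1060.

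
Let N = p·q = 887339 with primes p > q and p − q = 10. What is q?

Since p = q + 10, we have 887339 = q(q + 10), so q² + 10q − 887339 = 0.
Discriminant: 10² + 4·887339 = 100 + 3549356 = 3549456; √3549456 = 1884.
q = (−10 + 1884)/2 = 937, and p = q + 10 = 947.
Check: 937 · 947 = 887339.

937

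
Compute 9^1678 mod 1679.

9^1 ≡ 9 (mod 1679)
9^2 ≡ 9^2 = 81 ≡ 81 (mod 1679)
9^4 ≡ 81^2 = 6561 ≡ 1524 (mod 1679)
9^8 ≡ 1524^2 = 2322576 ≡ 519 (mod 1679)
9^16 ≡ 519^2 = 269361 ≡ 721 (mod 1679)
9^32 ≡ 721^2 = 519841 ≡ 1030 (mod 1679)
9^64 ≡ 1030^2 = 1060900 ≡ 1451 (mod 1679)
9^128 ≡ 1451^2 = 2105401 ≡ 1614 (mod 1679)
9^256 ≡ 1614^2 = 2604996 ≡ 867 (mod 1679)
9^512 ≡ 867^2 = 751689 ≡ 1176 (mod 1679)
9^1024 ≡ 1176^2 = 1382976 ≡ 1159 (mod 1679)
1678 = 1024 + 512 + 128 + 8 + 4 + 2 in binary powers of 2.
So 9^1678 ≡ 1159 · 1176 · 1614 · 519 · 1524 · 81 ≡ 210 (mod 1679).
Since 210 ≠ 1, base 9 is a Fermat witness: 1679 is composite.

210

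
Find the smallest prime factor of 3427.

23

3427 is odd.
Digit sum 16, not divisible by 3.
Ends in 7: not divisible by 5.
7: 3427 = 7·489 + 4
11: 3427 = 11·311 + 6
13: 3427 = 13·263 + 8
17: 3427 = 17·201 + 10
19: 3427 = 19·180 + 7
23: 3427 = 23·149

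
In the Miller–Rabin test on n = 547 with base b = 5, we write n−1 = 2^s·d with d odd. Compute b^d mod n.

547 − 1 = 546 = 2^1 · 273, so d = 273.
5^1 ≡ 5 (mod 547)
5^2 ≡ 5^2 = 25 ≡ 25 (mod 547)
5^4 ≡ 25^2 = 625 ≡ 78 (mod 547)
5^8 ≡ 78^2 = 6084 ≡ 67 (mod 547)
5^16 ≡ 67^2 = 4489 ≡ 113 (mod 547)
5^32 ≡ 113^2 = 12769 ≡ 188 (mod 547)
5^64 ≡ 188^2 = 35344 ≡ 336 (mod 547)
5^128 ≡ 336^2 = 112896 ≡ 214 (mod 547)
5^256 ≡ 214^2 = 45796 ≡ 395 (mod 547)
273 = 256 + 16 + 1 in binary powers of 2.
So 5^273 ≡ 395 · 113 · 5 ≡ 546 (mod 547).
Since 5^d ≡ 546 (mod 547), base 5 does not prove 547 composite.

546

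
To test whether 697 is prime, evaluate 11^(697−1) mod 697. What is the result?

543

11^1 ≡ 11 (mod 697)
11^2 ≡ 11^2 = 121 ≡ 121 (mod 697)
11^4 ≡ 121^2 = 14641 ≡ 4 (mod 697)
11^8 ≡ 4^2 = 16 ≡ 16 (mod 697)
11^16 ≡ 16^2 = 256 ≡ 256 (mod 697)
11^32 ≡ 256^2 = 65536 ≡ 18 (mod 697)
11^64 ≡ 18^2 = 324 ≡ 324 (mod 697)
11^128 ≡ 324^2 = 104976 ≡ 426 (mod 697)
11^256 ≡ 426^2 = 181476 ≡ 256 (mod 697)
11^512 ≡ 256^2 = 65536 ≡ 18 (mod 697)
696 = 512 + 128 + 32 + 16 + 8 in binary powers of 2.
So 11^696 ≡ 18 · 426 · 18 · 256 · 16 ≡ 543 (mod 697).
Since 543 ≠ 1, base 11 is a Fermat witness: 697 is composite.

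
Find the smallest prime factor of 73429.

73429 is odd.
Digit sum 25, not divisible by 3.
Ends in 9: not divisible by 5.
7: 73429 = 7·10489 + 6
11: 73429 = 11·6675 + 4
13: 73429 = 13·5648 + 5
17: 73429 = 17·4319 + 6
19: 73429 = 19·3864 + 13
23: 73429 = 23·3192 + 13
29: 73429 = 29·2532 + 1
31: 73429 = 31·2368 + 21
37: 73429 = 37·1984 + 21
41: 73429 = 41·1790 + 39
43: 73429 = 43·1707 + 28
47: 73429 = 47·1562 + 15
53: 73429 = 53·1385 + 24
59: 73429 = 59·1244 + 33
61: 73429 = 61·1203 + 46
67: 73429 = 67·1095 + 64
71: 73429 = 71·1034 + 15
73: 73429 = 73·1005 + 64
79: 73429 = 79·929 + 38
83: 73429 = 83·884 + 57
89: 73429 = 89·825 + 4
97: 73429 = 97·757

97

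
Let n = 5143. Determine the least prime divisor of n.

5143 is odd.
Digit sum 13, not divisible by 3.
Ends in 3: not divisible by 5.
7: 5143 = 7·734 + 5
11: 5143 = 11·467 + 6
13: 5143 = 13·395 + 8
17: 5143 = 17·302 + 9
19: 5143 = 19·270 + 13
23: 5143 = 23·223 + 14
29: 5143 = 29·177 + 10
31: 5143 = 31·165 + 28
37: 5143 = 37·139

37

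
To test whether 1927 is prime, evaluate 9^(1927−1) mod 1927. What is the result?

9^1 ≡ 9 (mod 1927)
9^2 ≡ 9^2 = 81 ≡ 81 (mod 1927)
9^4 ≡ 81^2 = 6561 ≡ 780 (mod 1927)
9^8 ≡ 780^2 = 608400 ≡ 1395 (mod 1927)
9^16 ≡ 1395^2 = 1946025 ≡ 1682 (mod 1927)
9^32 ≡ 1682^2 = 2829124 ≡ 288 (mod 1927)
9^64 ≡ 288^2 = 82944 ≡ 83 (mod 1927)
9^128 ≡ 83^2 = 6889 ≡ 1108 (mod 1927)
9^256 ≡ 1108^2 = 1227664 ≡ 165 (mod 1927)
9^512 ≡ 165^2 = 27225 ≡ 247 (mod 1927)
9^1024 ≡ 247^2 = 61009 ≡ 1272 (mod 1927)
1926 = 1024 + 512 + 256 + 128 + 4 + 2 in binary powers of 2.
So 9^1926 ≡ 1272 · 247 · 165 · 1108 · 780 · 81 ≡ 286 (mod 1927).
Since 286 ≠ 1, base 9 is a Fermat witness: 1927 is composite.

286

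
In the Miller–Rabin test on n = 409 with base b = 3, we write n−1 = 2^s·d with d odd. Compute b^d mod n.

266

409 − 1 = 408 = 2^3 · 51, so d = 51.
3^1 ≡ 3 (mod 409)
3^2 ≡ 3^2 = 9 ≡ 9 (mod 409)
3^4 ≡ 9^2 = 81 ≡ 81 (mod 409)
3^8 ≡ 81^2 = 6561 ≡ 17 (mod 409)
3^16 ≡ 17^2 = 289 ≡ 289 (mod 409)
3^32 ≡ 289^2 = 83521 ≡ 85 (mod 409)
51 = 32 + 16 + 2 + 1 in binary powers of 2.
So 3^51 ≡ 85 · 289 · 9 · 3 ≡ 266 (mod 409).
Squaring chain: 266 → 408 → 1; reaches −1, so base 3 does not prove 409 composite.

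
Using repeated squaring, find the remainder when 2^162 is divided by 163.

1

2^1 ≡ 2 (mod 163)
2^2 ≡ 2^2 = 4 ≡ 4 (mod 163)
2^4 ≡ 4^2 = 16 ≡ 16 (mod 163)
2^8 ≡ 16^2 = 256 ≡ 93 (mod 163)
2^16 ≡ 93^2 = 8649 ≡ 10 (mod 163)
2^32 ≡ 10^2 = 100 ≡ 100 (mod 163)
2^64 ≡ 100^2 = 10000 ≡ 57 (mod 163)
2^128 ≡ 57^2 = 3249 ≡ 152 (mod 163)
162 = 128 + 32 + 2 in binary powers of 2.
So 2^162 ≡ 152 · 100 · 4 ≡ 1 (mod 163).
Since the result is 1, base 2 gives no evidence that 163 is composite.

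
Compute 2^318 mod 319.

2^1 ≡ 2 (mod 319)
2^2 ≡ 2^2 = 4 ≡ 4 (mod 319)
2^4 ≡ 4^2 = 16 ≡ 16 (mod 319)
2^8 ≡ 16^2 = 256 ≡ 256 (mod 319)
2^16 ≡ 256^2 = 65536 ≡ 141 (mod 319)
2^32 ≡ 141^2 = 19881 ≡ 103 (mod 319)
2^64 ≡ 103^2 = 10609 ≡ 82 (mod 319)
2^128 ≡ 82^2 = 6724 ≡ 25 (mod 319)
2^256 ≡ 25^2 = 625 ≡ 306 (mod 319)
318 = 256 + 32 + 16 + 8 + 4 + 2 in binary powers of 2.
So 2^318 ≡ 306 · 103 · 141 · 256 · 16 · 4 ≡ 212 (mod 319).
Since 212 ≠ 1, base 2 is a Fermat witness: 319 is composite.

212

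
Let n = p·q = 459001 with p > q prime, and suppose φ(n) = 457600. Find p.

φ(n) = (p−1)(q−1) = n − (p+q) + 1, so p + q = 459001 − 457600 + 1 = 1402.
p and q are the roots of t² − 1402t + 459001 = 0.
Discriminant: 1402² − 4·459001 = 1965604 − 1836004 = 129600; √129600 = 360.
q = (1402 − 360)/2 = 521, p = (1402 + 360)/2 = 881.
Check: 521 · 881 = 459001.

881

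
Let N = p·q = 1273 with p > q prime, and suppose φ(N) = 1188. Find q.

φ(n) = (p−1)(q−1) = n − (p+q) + 1, so p + q = 1273 − 1188 + 1 = 86.
p and q are the roots of t² − 86t + 1273 = 0.
Discriminant: 86² − 4·1273 = 7396 − 5092 = 2304; √2304 = 48.
q = (86 − 48)/2 = 19, p = (86 + 48)/2 = 67.
Check: 19 · 67 = 1273.

19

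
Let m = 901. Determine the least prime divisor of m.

17

901 is odd.
Digit sum 10, not divisible by 3.
Ends in 1: not divisible by 5.
7: 901 = 7·128 + 5
11: 901 = 11·81 + 10
13: 901 = 13·69 + 4
17: 901 = 17·53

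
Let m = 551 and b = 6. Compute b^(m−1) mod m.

310

6^1 ≡ 6 (mod 551)
6^2 ≡ 6^2 = 36 ≡ 36 (mod 551)
6^4 ≡ 36^2 = 1296 ≡ 194 (mod 551)
6^8 ≡ 194^2 = 37636 ≡ 168 (mod 551)
6^16 ≡ 168^2 = 28224 ≡ 123 (mod 551)
6^32 ≡ 123^2 = 15129 ≡ 252 (mod 551)
6^64 ≡ 252^2 = 63504 ≡ 139 (mod 551)
6^128 ≡ 139^2 = 19321 ≡ 36 (mod 551)
6^256 ≡ 36^2 = 1296 ≡ 194 (mod 551)
6^512 ≡ 194^2 = 37636 ≡ 168 (mod 551)
550 = 512 + 32 + 4 + 2 in binary powers of 2.
So 6^550 ≡ 168 · 252 · 194 · 36 ≡ 310 (mod 551).
Since 310 ≠ 1, base 6 is a Fermat witness: 551 is composite.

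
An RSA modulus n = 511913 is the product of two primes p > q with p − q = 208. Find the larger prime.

Since p = q + 208, we have 511913 = q(q + 208), so q² + 208q − 511913 = 0.
Discriminant: 208² + 4·511913 = 43264 + 2047652 = 2090916; √2090916 = 1446.
q = (−208 + 1446)/2 = 619, and p = q + 208 = 827.
Check: 619 · 827 = 511913.

827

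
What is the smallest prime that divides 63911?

63911 is odd.
Digit sum 20, not divisible by 3.
Ends in 1: not divisible by 5.
7: 63911 = 7·9130 + 1
11: 63911 = 11·5810 + 1
13: 63911 = 13·4916 + 3
17: 63911 = 17·3759 + 8
19: 63911 = 19·3363 + 14
23: 63911 = 23·2778 + 17
29: 63911 = 29·2203 + 24
31: 63911 = 31·2061 + 20
37: 63911 = 37·1727 + 12
41: 63911 = 41·1558 + 33
43: 63911 = 43·1486 + 13
47: 63911 = 47·1359 + 38
53: 63911 = 53·1205 + 46
59: 63911 = 59·1083 + 14
61: 63911 = 61·1047 + 44
67: 63911 = 67·953 + 60
71: 63911 = 71·900 + 11
73: 63911 = 73·875 + 36
79: 63911 = 79·809

79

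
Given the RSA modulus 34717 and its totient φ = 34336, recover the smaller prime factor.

φ(n) = (p−1)(q−1) = n − (p+q) + 1, so p + q = 34717 − 34336 + 1 = 382.
p and q are the roots of t² − 382t + 34717 = 0.
Discriminant: 382² − 4·34717 = 145924 − 138868 = 7056; √7056 = 84.
q = (382 − 84)/2 = 149, p = (382 + 84)/2 = 233.
Check: 149 · 233 = 34717.

149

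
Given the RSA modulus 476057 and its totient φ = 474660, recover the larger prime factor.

811

φ(n) = (p−1)(q−1) = n − (p+q) + 1, so p + q = 476057 − 474660 + 1 = 1398.
p and q are the roots of t² − 1398t + 476057 = 0.
Discriminant: 1398² − 4·476057 = 1954404 − 1904228 = 50176; √50176 = 224.
q = (1398 − 224)/2 = 587, p = (1398 + 224)/2 = 811.
Check: 587 · 811 = 476057.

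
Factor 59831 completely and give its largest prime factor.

67

59831 = 19 · 3149
3149 = 47 · 67
67 is prime.
So 59831 = 19 · 47 · 67; the largest prime factor is 67.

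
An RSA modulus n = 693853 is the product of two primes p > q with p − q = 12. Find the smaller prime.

827

Since p = q + 12, we have 693853 = q(q + 12), so q² + 12q − 693853 = 0.
Discriminant: 12² + 4·693853 = 144 + 2775412 = 2775556; √2775556 = 1666.
q = (−12 + 1666)/2 = 827, and p = q + 12 = 839.
Check: 827 · 839 = 693853.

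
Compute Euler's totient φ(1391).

1272

Factor: 1391 = 13 · 107.
φ(1391) = (13−1) · (107−1) = 12 · 106 = 1272.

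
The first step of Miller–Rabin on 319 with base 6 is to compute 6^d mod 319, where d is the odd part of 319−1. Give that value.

319 − 1 = 318 = 2^1 · 159, so d = 159.
6^1 ≡ 6 (mod 319)
6^2 ≡ 6^2 = 36 ≡ 36 (mod 319)
6^4 ≡ 36^2 = 1296 ≡ 20 (mod 319)
6^8 ≡ 20^2 = 400 ≡ 81 (mod 319)
6^16 ≡ 81^2 = 6561 ≡ 181 (mod 319)
6^32 ≡ 181^2 = 32761 ≡ 223 (mod 319)
6^64 ≡ 223^2 = 49729 ≡ 284 (mod 319)
6^128 ≡ 284^2 = 80656 ≡ 268 (mod 319)
159 = 128 + 16 + 8 + 4 + 2 + 1 in binary powers of 2.
So 6^159 ≡ 268 · 181 · 81 · 20 · 36 · 6 ≡ 178 (mod 319).
Squaring chain: 178; never reaches −1, so base 6 is a Miller–Rabin witness that 319 is composite.

178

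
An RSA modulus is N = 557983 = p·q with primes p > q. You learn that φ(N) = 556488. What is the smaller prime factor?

709

φ(n) = (p−1)(q−1) = n − (p+q) + 1, so p + q = 557983 − 556488 + 1 = 1496.
p and q are the roots of t² − 1496t + 557983 = 0.
Discriminant: 1496² − 4·557983 = 2238016 − 2231932 = 6084; √6084 = 78.
q = (1496 − 78)/2 = 709, p = (1496 + 78)/2 = 787.
Check: 709 · 787 = 557983.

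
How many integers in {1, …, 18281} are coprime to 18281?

18000

Factor: 18281 = 101 · 181.
φ(18281) = (101−1) · (181−1) = 100 · 180 = 18000.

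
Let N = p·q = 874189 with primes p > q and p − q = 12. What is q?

929

Since p = q + 12, we have 874189 = q(q + 12), so q² + 12q − 874189 = 0.
Discriminant: 12² + 4·874189 = 144 + 3496756 = 3496900; √3496900 = 1870.
q = (−12 + 1870)/2 = 929, and p = q + 12 = 941.
Check: 929 · 941 = 874189.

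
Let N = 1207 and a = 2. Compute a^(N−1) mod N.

642

2^1 ≡ 2 (mod 1207)
2^2 ≡ 2^2 = 4 ≡ 4 (mod 1207)
2^4 ≡ 4^2 = 16 ≡ 16 (mod 1207)
2^8 ≡ 16^2 = 256 ≡ 256 (mod 1207)
2^16 ≡ 256^2 = 65536 ≡ 358 (mod 1207)
2^32 ≡ 358^2 = 128164 ≡ 222 (mod 1207)
2^64 ≡ 222^2 = 49284 ≡ 1004 (mod 1207)
2^128 ≡ 1004^2 = 1008016 ≡ 171 (mod 1207)
2^256 ≡ 171^2 = 29241 ≡ 273 (mod 1207)
2^512 ≡ 273^2 = 74529 ≡ 902 (mod 1207)
2^1024 ≡ 902^2 = 813604 ≡ 86 (mod 1207)
1206 = 1024 + 128 + 32 + 16 + 4 + 2 in binary powers of 2.
So 2^1206 ≡ 86 · 171 · 222 · 358 · 16 · 4 ≡ 642 (mod 1207).
Since 642 ≠ 1, base 2 is a Fermat witness: 1207 is composite.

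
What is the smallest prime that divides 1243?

11

1243 is odd.
Digit sum 10, not divisible by 3.
Ends in 3: not divisible by 5.
7: 1243 = 7·177 + 4
11: 1243 = 11·113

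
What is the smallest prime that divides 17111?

17111 is odd.
Digit sum 11, not divisible by 3.
Ends in 1: not divisible by 5.
7: 17111 = 7·2444 + 3
11: 17111 = 11·1555 + 6
13: 17111 = 13·1316 + 3
17: 17111 = 17·1006 + 9
19: 17111 = 19·900 + 11
23: 17111 = 23·743 + 22
29: 17111 = 29·590 + 1
31: 17111 = 31·551 + 30
37: 17111 = 37·462 + 17
41: 17111 = 41·417 + 14
43: 17111 = 43·397 + 40
47: 17111 = 47·364 + 3
53: 17111 = 53·322 + 45
59: 17111 = 59·290 + 1
61: 17111 = 61·280 + 31
67: 17111 = 67·255 + 26
71: 17111 = 71·241

71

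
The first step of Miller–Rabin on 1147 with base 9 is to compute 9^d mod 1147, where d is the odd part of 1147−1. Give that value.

1147 − 1 = 1146 = 2^1 · 573, so d = 573.
9^1 ≡ 9 (mod 1147)
9^2 ≡ 9^2 = 81 ≡ 81 (mod 1147)
9^4 ≡ 81^2 = 6561 ≡ 826 (mod 1147)
9^8 ≡ 826^2 = 682276 ≡ 958 (mod 1147)
9^16 ≡ 958^2 = 917764 ≡ 164 (mod 1147)
9^32 ≡ 164^2 = 26896 ≡ 515 (mod 1147)
9^64 ≡ 515^2 = 265225 ≡ 268 (mod 1147)
9^128 ≡ 268^2 = 71824 ≡ 710 (mod 1147)
9^256 ≡ 710^2 = 504100 ≡ 567 (mod 1147)
9^512 ≡ 567^2 = 321489 ≡ 329 (mod 1147)
573 = 512 + 32 + 16 + 8 + 4 + 1 in binary powers of 2.
So 9^573 ≡ 329 · 515 · 164 · 958 · 826 · 9 ≡ 47 (mod 1147).
Squaring chain: 47; never reaches −1, so base 9 is a Miller–Rabin witness that 1147 is composite.

47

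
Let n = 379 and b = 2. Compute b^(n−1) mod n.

1

2^1 ≡ 2 (mod 379)
2^2 ≡ 2^2 = 4 ≡ 4 (mod 379)
2^4 ≡ 4^2 = 16 ≡ 16 (mod 379)
2^8 ≡ 16^2 = 256 ≡ 256 (mod 379)
2^16 ≡ 256^2 = 65536 ≡ 348 (mod 379)
2^32 ≡ 348^2 = 121104 ≡ 203 (mod 379)
2^64 ≡ 203^2 = 41209 ≡ 277 (mod 379)
2^128 ≡ 277^2 = 76729 ≡ 171 (mod 379)
2^256 ≡ 171^2 = 29241 ≡ 58 (mod 379)
378 = 256 + 64 + 32 + 16 + 8 + 2 in binary powers of 2.
So 2^378 ≡ 58 · 277 · 203 · 348 · 256 · 4 ≡ 1 (mod 379).
Since the result is 1, base 2 gives no evidence that 379 is composite.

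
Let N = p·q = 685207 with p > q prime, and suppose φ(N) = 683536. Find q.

φ(n) = (p−1)(q−1) = n − (p+q) + 1, so p + q = 685207 − 683536 + 1 = 1672.
p and q are the roots of t² − 1672t + 685207 = 0.
Discriminant: 1672² − 4·685207 = 2795584 − 2740828 = 54756; √54756 = 234.
q = (1672 − 234)/2 = 719, p = (1672 + 234)/2 = 953.
Check: 719 · 953 = 685207.

719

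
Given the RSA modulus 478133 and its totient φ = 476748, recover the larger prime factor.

739

φ(n) = (p−1)(q−1) = n − (p+q) + 1, so p + q = 478133 − 476748 + 1 = 1386.
p and q are the roots of t² − 1386t + 478133 = 0.
Discriminant: 1386² − 4·478133 = 1920996 − 1912532 = 8464; √8464 = 92.
q = (1386 − 92)/2 = 647, p = (1386 + 92)/2 = 739.
Check: 647 · 739 = 478133.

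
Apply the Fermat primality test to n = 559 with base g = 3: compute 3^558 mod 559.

3^1 ≡ 3 (mod 559)
3^2 ≡ 3^2 = 9 ≡ 9 (mod 559)
3^4 ≡ 9^2 = 81 ≡ 81 (mod 559)
3^8 ≡ 81^2 = 6561 ≡ 412 (mod 559)
3^16 ≡ 412^2 = 169744 ≡ 367 (mod 559)
3^32 ≡ 367^2 = 134689 ≡ 529 (mod 559)
3^64 ≡ 529^2 = 279841 ≡ 341 (mod 559)
3^128 ≡ 341^2 = 116281 ≡ 9 (mod 559)
3^256 ≡ 9^2 = 81 ≡ 81 (mod 559)
3^512 ≡ 81^2 = 6561 ≡ 412 (mod 559)
558 = 512 + 32 + 8 + 4 + 2 in binary powers of 2.
So 3^558 ≡ 412 · 529 · 412 · 81 · 9 ≡ 391 (mod 559).
Since 391 ≠ 1, base 3 is a Fermat witness: 559 is composite.

391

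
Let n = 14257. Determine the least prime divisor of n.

14257 is odd.
Digit sum 19, not divisible by 3.
Ends in 7: not divisible by 5.
7: 14257 = 7·2036 + 5
11: 14257 = 11·1296 + 1
13: 14257 = 13·1096 + 9
17: 14257 = 17·838 + 11
19: 14257 = 19·750 + 7
23: 14257 = 23·619 + 20
29: 14257 = 29·491 + 18
31: 14257 = 31·459 + 28
37: 14257 = 37·385 + 12
41: 14257 = 41·347 + 30
43: 14257 = 43·331 + 24
47: 14257 = 47·303 + 16
53: 14257 = 53·269

53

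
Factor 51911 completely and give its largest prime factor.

61

51911 = 23 · 2257
2257 = 37 · 61
61 is prime.
So 51911 = 23 · 37 · 61; the largest prime factor is 61.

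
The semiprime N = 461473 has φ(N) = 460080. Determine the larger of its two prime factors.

853

φ(n) = (p−1)(q−1) = n − (p+q) + 1, so p + q = 461473 − 460080 + 1 = 1394.
p and q are the roots of t² − 1394t + 461473 = 0.
Discriminant: 1394² − 4·461473 = 1943236 − 1845892 = 97344; √97344 = 312.
q = (1394 − 312)/2 = 541, p = (1394 + 312)/2 = 853.
Check: 541 · 853 = 461473.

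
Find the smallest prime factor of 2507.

23

2507 is odd.
Digit sum 14, not divisible by 3.
Ends in 7: not divisible by 5.
7: 2507 = 7·358 + 1
11: 2507 = 11·227 + 10
13: 2507 = 13·192 + 11
17: 2507 = 17·147 + 8
19: 2507 = 19·131 + 18
23: 2507 = 23·109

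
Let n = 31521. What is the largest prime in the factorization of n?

79

31521 = 3 · 10507
10507 = 7 · 1501
1501 = 19 · 79
79 is prime.
So 31521 = 3 · 7 · 19 · 79; the largest prime factor is 79.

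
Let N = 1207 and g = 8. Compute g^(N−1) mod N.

8^1 ≡ 8 (mod 1207)
8^2 ≡ 8^2 = 64 ≡ 64 (mod 1207)
8^4 ≡ 64^2 = 4096 ≡ 475 (mod 1207)
8^8 ≡ 475^2 = 225625 ≡ 1123 (mod 1207)
8^16 ≡ 1123^2 = 1261129 ≡ 1021 (mod 1207)
8^32 ≡ 1021^2 = 1042441 ≡ 800 (mod 1207)
8^64 ≡ 800^2 = 640000 ≡ 290 (mod 1207)
8^128 ≡ 290^2 = 84100 ≡ 817 (mod 1207)
8^256 ≡ 817^2 = 667489 ≡ 18 (mod 1207)
8^512 ≡ 18^2 = 324 ≡ 324 (mod 1207)
8^1024 ≡ 324^2 = 104976 ≡ 1174 (mod 1207)
1206 = 1024 + 128 + 32 + 16 + 4 + 2 in binary powers of 2.
So 8^1206 ≡ 1174 · 817 · 800 · 1021 · 475 · 64 ≡ 1092 (mod 1207).
Since 1092 ≠ 1, base 8 is a Fermat witness: 1207 is composite.

1092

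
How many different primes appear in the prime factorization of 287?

2

287 = 7 · 41
287 = 7 · 41, which has 2 distinct prime factors.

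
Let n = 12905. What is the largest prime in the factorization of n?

12905 = 5 · 2581
2581 = 29 · 89
89 is prime.
So 12905 = 5 · 29 · 89; the largest prime factor is 89.

89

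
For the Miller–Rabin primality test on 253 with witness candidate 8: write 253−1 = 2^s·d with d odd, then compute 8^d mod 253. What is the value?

253 − 1 = 252 = 2^2 · 63, so d = 63.
8^1 ≡ 8 (mod 253)
8^2 ≡ 8^2 = 64 ≡ 64 (mod 253)
8^4 ≡ 64^2 = 4096 ≡ 48 (mod 253)
8^8 ≡ 48^2 = 2304 ≡ 27 (mod 253)
8^16 ≡ 27^2 = 729 ≡ 223 (mod 253)
8^32 ≡ 223^2 = 49729 ≡ 141 (mod 253)
63 = 32 + 16 + 8 + 4 + 2 + 1 in binary powers of 2.
So 8^63 ≡ 141 · 223 · 27 · 48 · 64 · 8 ≡ 50 (mod 253).
Squaring chain: 50 → 223; never reaches −1, so base 8 is a Miller–Rabin witness that 253 is composite.

50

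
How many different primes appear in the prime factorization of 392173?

3

392173 = 17^2 · 1357
1357 = 23 · 59
392173 = 17^2 · 23 · 59, which has 3 distinct prime factors.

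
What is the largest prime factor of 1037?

61

1037 = 17 · 61
61 is prime.
So 1037 = 17 · 61; the largest prime factor is 61.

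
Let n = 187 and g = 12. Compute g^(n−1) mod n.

12^1 ≡ 12 (mod 187)
12^2 ≡ 12^2 = 144 ≡ 144 (mod 187)
12^4 ≡ 144^2 = 20736 ≡ 166 (mod 187)
12^8 ≡ 166^2 = 27556 ≡ 67 (mod 187)
12^16 ≡ 67^2 = 4489 ≡ 1 (mod 187)
12^32 ≡ 1^2 = 1 ≡ 1 (mod 187)
12^64 ≡ 1^2 = 1 ≡ 1 (mod 187)
12^128 ≡ 1^2 = 1 ≡ 1 (mod 187)
186 = 128 + 32 + 16 + 8 + 2 in binary powers of 2.
So 12^186 ≡ 1 · 1 · 1 · 67 · 144 ≡ 111 (mod 187).
Since 111 ≠ 1, base 12 is a Fermat witness: 187 is composite.

111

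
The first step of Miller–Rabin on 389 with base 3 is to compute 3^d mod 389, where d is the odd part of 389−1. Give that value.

274

389 − 1 = 388 = 2^2 · 97, so d = 97.
3^1 ≡ 3 (mod 389)
3^2 ≡ 3^2 = 9 ≡ 9 (mod 389)
3^4 ≡ 9^2 = 81 ≡ 81 (mod 389)
3^8 ≡ 81^2 = 6561 ≡ 337 (mod 389)
3^16 ≡ 337^2 = 113569 ≡ 370 (mod 389)
3^32 ≡ 370^2 = 136900 ≡ 361 (mod 389)
3^64 ≡ 361^2 = 130321 ≡ 6 (mod 389)
97 = 64 + 32 + 1 in binary powers of 2.
So 3^97 ≡ 6 · 361 · 3 ≡ 274 (mod 389).
Squaring chain: 274 → 388; reaches −1, so base 3 does not prove 389 composite.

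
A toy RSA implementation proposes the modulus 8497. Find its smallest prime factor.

29

8497 is odd.
Digit sum 28, not divisible by 3.
Ends in 7: not divisible by 5.
7: 8497 = 7·1213 + 6
11: 8497 = 11·772 + 5
13: 8497 = 13·653 + 8
17: 8497 = 17·499 + 14
19: 8497 = 19·447 + 4
23: 8497 = 23·369 + 10
29: 8497 = 29·293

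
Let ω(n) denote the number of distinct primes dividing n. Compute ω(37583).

3

37583 = 7^2 · 767
767 = 13 · 59
37583 = 7^2 · 13 · 59, which has 3 distinct prime factors.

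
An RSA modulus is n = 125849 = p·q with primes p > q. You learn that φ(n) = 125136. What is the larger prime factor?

φ(n) = (p−1)(q−1) = n − (p+q) + 1, so p + q = 125849 − 125136 + 1 = 714.
p and q are the roots of t² − 714t + 125849 = 0.
Discriminant: 714² − 4·125849 = 509796 − 503396 = 6400; √6400 = 80.
q = (714 − 80)/2 = 317, p = (714 + 80)/2 = 397.
Check: 317 · 397 = 125849.

397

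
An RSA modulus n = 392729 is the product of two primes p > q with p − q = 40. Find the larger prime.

647

Since p = q + 40, we have 392729 = q(q + 40), so q² + 40q − 392729 = 0.
Discriminant: 40² + 4·392729 = 1600 + 1570916 = 1572516; √1572516 = 1254.
q = (−40 + 1254)/2 = 607, and p = q + 40 = 647.
Check: 607 · 647 = 392729.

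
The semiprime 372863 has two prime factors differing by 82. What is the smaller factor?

571

Since p = q + 82, we have 372863 = q(q + 82), so q² + 82q − 372863 = 0.
Discriminant: 82² + 4·372863 = 6724 + 1491452 = 1498176; √1498176 = 1224.
q = (−82 + 1224)/2 = 571, and p = q + 82 = 653.
Check: 571 · 653 = 372863.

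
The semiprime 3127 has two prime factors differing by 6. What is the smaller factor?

53

Since p = q + 6, we have 3127 = q(q + 6), so q² + 6q − 3127 = 0.
Discriminant: 6² + 4·3127 = 36 + 12508 = 12544; √12544 = 112.
q = (−6 + 112)/2 = 53, and p = q + 6 = 59.
Check: 53 · 59 = 3127.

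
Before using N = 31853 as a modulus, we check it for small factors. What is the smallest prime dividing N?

31853 is odd.
Digit sum 20, not divisible by 3.
Ends in 3: not divisible by 5.
7: 31853 = 7·4550 + 3
11: 31853 = 11·2895 + 8
13: 31853 = 13·2450 + 3
17: 31853 = 17·1873 + 12
19: 31853 = 19·1676 + 9
23: 31853 = 23·1384 + 21
29: 31853 = 29·1098 + 11
31: 31853 = 31·1027 + 16
37: 31853 = 37·860 + 33
41: 31853 = 41·776 + 37
43: 31853 = 43·740 + 33
47: 31853 = 47·677 + 34
53: 31853 = 53·601

53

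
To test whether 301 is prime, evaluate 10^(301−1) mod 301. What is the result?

10^1 ≡ 10 (mod 301)
10^2 ≡ 10^2 = 100 ≡ 100 (mod 301)
10^4 ≡ 100^2 = 10000 ≡ 67 (mod 301)
10^8 ≡ 67^2 = 4489 ≡ 275 (mod 301)
10^16 ≡ 275^2 = 75625 ≡ 74 (mod 301)
10^32 ≡ 74^2 = 5476 ≡ 58 (mod 301)
10^64 ≡ 58^2 = 3364 ≡ 53 (mod 301)
10^128 ≡ 53^2 = 2809 ≡ 100 (mod 301)
10^256 ≡ 100^2 = 10000 ≡ 67 (mod 301)
300 = 256 + 32 + 8 + 4 in binary powers of 2.
So 10^300 ≡ 67 · 58 · 275 · 67 ≡ 78 (mod 301).
Since 78 ≠ 1, base 10 is a Fermat witness: 301 is composite.

78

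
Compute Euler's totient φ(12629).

Factor: 12629 = 73 · 173.
φ(12629) = (73−1) · (173−1) = 72 · 172 = 12384.

12384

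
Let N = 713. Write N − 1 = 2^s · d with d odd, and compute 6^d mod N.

305

713 − 1 = 712 = 2^3 · 89, so d = 89.
6^1 ≡ 6 (mod 713)
6^2 ≡ 6^2 = 36 ≡ 36 (mod 713)
6^4 ≡ 36^2 = 1296 ≡ 583 (mod 713)
6^8 ≡ 583^2 = 339889 ≡ 501 (mod 713)
6^16 ≡ 501^2 = 251001 ≡ 25 (mod 713)
6^32 ≡ 25^2 = 625 ≡ 625 (mod 713)
6^64 ≡ 625^2 = 390625 ≡ 614 (mod 713)
89 = 64 + 16 + 8 + 1 in binary powers of 2.
So 6^89 ≡ 614 · 25 · 501 · 6 ≡ 305 (mod 713).
Squaring chain: 305 → 335 → 284; never reaches −1, so base 6 is a Miller–Rabin witness that 713 is composite.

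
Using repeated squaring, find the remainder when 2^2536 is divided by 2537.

2369

2^1 ≡ 2 (mod 2537)
2^2 ≡ 2^2 = 4 ≡ 4 (mod 2537)
2^4 ≡ 4^2 = 16 ≡ 16 (mod 2537)
2^8 ≡ 16^2 = 256 ≡ 256 (mod 2537)
2^16 ≡ 256^2 = 65536 ≡ 2111 (mod 2537)
2^32 ≡ 2111^2 = 4456321 ≡ 1349 (mod 2537)
2^64 ≡ 1349^2 = 1819801 ≡ 772 (mod 2537)
2^128 ≡ 772^2 = 595984 ≡ 2326 (mod 2537)
2^256 ≡ 2326^2 = 5410276 ≡ 1392 (mod 2537)
2^512 ≡ 1392^2 = 1937664 ≡ 1933 (mod 2537)
2^1024 ≡ 1933^2 = 3736489 ≡ 2025 (mod 2537)
2^2048 ≡ 2025^2 = 4100625 ≡ 833 (mod 2537)
2536 = 2048 + 256 + 128 + 64 + 32 + 8 in binary powers of 2.
So 2^2536 ≡ 833 · 1392 · 2326 · 772 · 1349 · 256 ≡ 2369 (mod 2537).
Since 2369 ≠ 1, base 2 is a Fermat witness: 2537 is composite.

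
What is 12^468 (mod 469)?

12^1 ≡ 12 (mod 469)
12^2 ≡ 12^2 = 144 ≡ 144 (mod 469)
12^4 ≡ 144^2 = 20736 ≡ 100 (mod 469)
12^8 ≡ 100^2 = 10000 ≡ 151 (mod 469)
12^16 ≡ 151^2 = 22801 ≡ 289 (mod 469)
12^32 ≡ 289^2 = 83521 ≡ 39 (mod 469)
12^64 ≡ 39^2 = 1521 ≡ 114 (mod 469)
12^128 ≡ 114^2 = 12996 ≡ 333 (mod 469)
12^256 ≡ 333^2 = 110889 ≡ 205 (mod 469)
468 = 256 + 128 + 64 + 16 + 4 in binary powers of 2.
So 12^468 ≡ 205 · 333 · 114 · 289 · 100 ≡ 330 (mod 469).
Since 330 ≠ 1, base 12 is a Fermat witness: 469 is composite.

330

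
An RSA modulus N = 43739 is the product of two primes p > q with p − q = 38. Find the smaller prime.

191

Since p = q + 38, we have 43739 = q(q + 38), so q² + 38q − 43739 = 0.
Discriminant: 38² + 4·43739 = 1444 + 174956 = 176400; √176400 = 420.
q = (−38 + 420)/2 = 191, and p = q + 38 = 229.
Check: 191 · 229 = 43739.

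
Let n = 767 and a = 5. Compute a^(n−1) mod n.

454

5^1 ≡ 5 (mod 767)
5^2 ≡ 5^2 = 25 ≡ 25 (mod 767)
5^4 ≡ 25^2 = 625 ≡ 625 (mod 767)
5^8 ≡ 625^2 = 390625 ≡ 222 (mod 767)
5^16 ≡ 222^2 = 49284 ≡ 196 (mod 767)
5^32 ≡ 196^2 = 38416 ≡ 66 (mod 767)
5^64 ≡ 66^2 = 4356 ≡ 521 (mod 767)
5^128 ≡ 521^2 = 271441 ≡ 690 (mod 767)
5^256 ≡ 690^2 = 476100 ≡ 560 (mod 767)
5^512 ≡ 560^2 = 313600 ≡ 664 (mod 767)
766 = 512 + 128 + 64 + 32 + 16 + 8 + 4 + 2 in binary powers of 2.
So 5^766 ≡ 664 · 690 · 521 · 66 · 196 · 222 · 625 · 25 ≡ 454 (mod 767).
Since 454 ≠ 1, base 5 is a Fermat witness: 767 is composite.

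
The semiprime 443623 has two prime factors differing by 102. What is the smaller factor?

617

Since p = q + 102, we have 443623 = q(q + 102), so q² + 102q − 443623 = 0.
Discriminant: 102² + 4·443623 = 10404 + 1774492 = 1784896; √1784896 = 1336.
q = (−102 + 1336)/2 = 617, and p = q + 102 = 719.
Check: 617 · 719 = 443623.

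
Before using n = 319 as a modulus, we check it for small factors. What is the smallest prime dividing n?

319 is odd.
Digit sum 13, not divisible by 3.
Ends in 9: not divisible by 5.
7: 319 = 7·45 + 4
11: 319 = 11·29

11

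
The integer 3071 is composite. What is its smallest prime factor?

37

3071 is odd.
Digit sum 11, not divisible by 3.
Ends in 1: not divisible by 5.
7: 3071 = 7·438 + 5
11: 3071 = 11·279 + 2
13: 3071 = 13·236 + 3
17: 3071 = 17·180 + 11
19: 3071 = 19·161 + 12
23: 3071 = 23·133 + 12
29: 3071 = 29·105 + 26
31: 3071 = 31·99 + 2
37: 3071 = 37·83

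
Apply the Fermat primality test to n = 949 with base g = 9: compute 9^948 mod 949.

9^1 ≡ 9 (mod 949)
9^2 ≡ 9^2 = 81 ≡ 81 (mod 949)
9^4 ≡ 81^2 = 6561 ≡ 867 (mod 949)
9^8 ≡ 867^2 = 751689 ≡ 81 (mod 949)
9^16 ≡ 81^2 = 6561 ≡ 867 (mod 949)
9^32 ≡ 867^2 = 751689 ≡ 81 (mod 949)
9^64 ≡ 81^2 = 6561 ≡ 867 (mod 949)
9^128 ≡ 867^2 = 751689 ≡ 81 (mod 949)
9^256 ≡ 81^2 = 6561 ≡ 867 (mod 949)
9^512 ≡ 867^2 = 751689 ≡ 81 (mod 949)
948 = 512 + 256 + 128 + 32 + 16 + 4 in binary powers of 2.
So 9^948 ≡ 81 · 867 · 81 · 81 · 867 · 867 ≡ 1 (mod 949).
Since the result is 1, base 9 gives no evidence that 949 is composite.

1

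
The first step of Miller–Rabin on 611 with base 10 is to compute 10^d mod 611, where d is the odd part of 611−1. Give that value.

611 − 1 = 610 = 2^1 · 305, so d = 305.
10^1 ≡ 10 (mod 611)
10^2 ≡ 10^2 = 100 ≡ 100 (mod 611)
10^4 ≡ 100^2 = 10000 ≡ 224 (mod 611)
10^8 ≡ 224^2 = 50176 ≡ 74 (mod 611)
10^16 ≡ 74^2 = 5476 ≡ 588 (mod 611)
10^32 ≡ 588^2 = 345744 ≡ 529 (mod 611)
10^64 ≡ 529^2 = 279841 ≡ 3 (mod 611)
10^128 ≡ 3^2 = 9 ≡ 9 (mod 611)
10^256 ≡ 9^2 = 81 ≡ 81 (mod 611)
305 = 256 + 32 + 16 + 1 in binary powers of 2.
So 10^305 ≡ 81 · 529 · 588 · 10 ≡ 160 (mod 611).
Squaring chain: 160; never reaches −1, so base 10 is a Miller–Rabin witness that 611 is composite.

160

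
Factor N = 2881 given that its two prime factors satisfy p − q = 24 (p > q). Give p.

67

Since p = q + 24, we have 2881 = q(q + 24), so q² + 24q − 2881 = 0.
Discriminant: 24² + 4·2881 = 576 + 11524 = 12100; √12100 = 110.
q = (−24 + 110)/2 = 43, and p = q + 24 = 67.
Check: 43 · 67 = 2881.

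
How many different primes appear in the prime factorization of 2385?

3

2385 = 3^2 · 265
265 = 5 · 53
2385 = 3^2 · 5 · 53, which has 3 distinct prime factors.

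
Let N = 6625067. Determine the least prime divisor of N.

6625067 is odd.
Digit sum 32, not divisible by 3.
Ends in 7: not divisible by 5.
7: 6625067 = 7·946438 + 1
11: 6625067 = 11·602278 + 9
13: 6625067 = 13·509620 + 7
17: 6625067 = 17·389709 + 14
19: 6625067 = 19·348687 + 14
23: 6625067 = 23·288046 + 9
29: 6625067 = 29·228450 + 17
31: 6625067 = 31·213711 + 26
37: 6625067 = 37·179055 + 32
41: 6625067 = 41·161587

41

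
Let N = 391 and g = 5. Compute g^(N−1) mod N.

5^1 ≡ 5 (mod 391)
5^2 ≡ 5^2 = 25 ≡ 25 (mod 391)
5^4 ≡ 25^2 = 625 ≡ 234 (mod 391)
5^8 ≡ 234^2 = 54756 ≡ 16 (mod 391)
5^16 ≡ 16^2 = 256 ≡ 256 (mod 391)
5^32 ≡ 256^2 = 65536 ≡ 239 (mod 391)
5^64 ≡ 239^2 = 57121 ≡ 35 (mod 391)
5^128 ≡ 35^2 = 1225 ≡ 52 (mod 391)
5^256 ≡ 52^2 = 2704 ≡ 358 (mod 391)
390 = 256 + 128 + 4 + 2 in binary powers of 2.
So 5^390 ≡ 358 · 52 · 234 · 25 ≡ 325 (mod 391).
Since 325 ≠ 1, base 5 is a Fermat witness: 391 is composite.

325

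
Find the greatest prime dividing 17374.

17374 = 2 · 8687
8687 = 7 · 1241
1241 = 17 · 73
73 is prime.
So 17374 = 2 · 7 · 17 · 73; the largest prime factor is 73.

73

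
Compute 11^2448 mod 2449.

11^1 ≡ 11 (mod 2449)
11^2 ≡ 11^2 = 121 ≡ 121 (mod 2449)
11^4 ≡ 121^2 = 14641 ≡ 2396 (mod 2449)
11^8 ≡ 2396^2 = 5740816 ≡ 360 (mod 2449)
11^16 ≡ 360^2 = 129600 ≡ 2252 (mod 2449)
11^32 ≡ 2252^2 = 5071504 ≡ 2074 (mod 2449)
11^64 ≡ 2074^2 = 4301476 ≡ 1032 (mod 2449)
11^128 ≡ 1032^2 = 1065024 ≡ 2158 (mod 2449)
11^256 ≡ 2158^2 = 4656964 ≡ 1415 (mod 2449)
11^512 ≡ 1415^2 = 2002225 ≡ 1392 (mod 2449)
11^1024 ≡ 1392^2 = 1937664 ≡ 505 (mod 2449)
11^2048 ≡ 505^2 = 255025 ≡ 329 (mod 2449)
2448 = 2048 + 256 + 128 + 16 in binary powers of 2.
So 11^2448 ≡ 329 · 1415 · 2158 · 2252 ≡ 2141 (mod 2449).
Since 2141 ≠ 1, base 11 is a Fermat witness: 2449 is composite.

2141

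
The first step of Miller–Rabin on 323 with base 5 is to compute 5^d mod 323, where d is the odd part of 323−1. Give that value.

175

323 − 1 = 322 = 2^1 · 161, so d = 161.
5^1 ≡ 5 (mod 323)
5^2 ≡ 5^2 = 25 ≡ 25 (mod 323)
5^4 ≡ 25^2 = 625 ≡ 302 (mod 323)
5^8 ≡ 302^2 = 91204 ≡ 118 (mod 323)
5^16 ≡ 118^2 = 13924 ≡ 35 (mod 323)
5^32 ≡ 35^2 = 1225 ≡ 256 (mod 323)
5^64 ≡ 256^2 = 65536 ≡ 290 (mod 323)
5^128 ≡ 290^2 = 84100 ≡ 120 (mod 323)
161 = 128 + 32 + 1 in binary powers of 2.
So 5^161 ≡ 120 · 256 · 5 ≡ 175 (mod 323).
Squaring chain: 175; never reaches −1, so base 5 is a Miller–Rabin witness that 323 is composite.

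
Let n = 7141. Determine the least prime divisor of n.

37

7141 is odd.
Digit sum 13, not divisible by 3.
Ends in 1: not divisible by 5.
7: 7141 = 7·1020 + 1
11: 7141 = 11·649 + 2
13: 7141 = 13·549 + 4
17: 7141 = 17·420 + 1
19: 7141 = 19·375 + 16
23: 7141 = 23·310 + 11
29: 7141 = 29·246 + 7
31: 7141 = 31·230 + 11
37: 7141 = 37·193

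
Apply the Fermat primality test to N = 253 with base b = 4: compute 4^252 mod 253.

4^1 ≡ 4 (mod 253)
4^2 ≡ 4^2 = 16 ≡ 16 (mod 253)
4^4 ≡ 16^2 = 256 ≡ 3 (mod 253)
4^8 ≡ 3^2 = 9 ≡ 9 (mod 253)
4^16 ≡ 9^2 = 81 ≡ 81 (mod 253)
4^32 ≡ 81^2 = 6561 ≡ 236 (mod 253)
4^64 ≡ 236^2 = 55696 ≡ 36 (mod 253)
4^128 ≡ 36^2 = 1296 ≡ 31 (mod 253)
252 = 128 + 64 + 32 + 16 + 8 + 4 in binary powers of 2.
So 4^252 ≡ 31 · 36 · 236 · 81 · 9 · 3 ≡ 236 (mod 253).
Since 236 ≠ 1, base 4 is a Fermat witness: 253 is composite.

236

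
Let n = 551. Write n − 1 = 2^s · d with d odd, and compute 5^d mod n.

551 − 1 = 550 = 2^1 · 275, so d = 275.
5^1 ≡ 5 (mod 551)
5^2 ≡ 5^2 = 25 ≡ 25 (mod 551)
5^4 ≡ 25^2 = 625 ≡ 74 (mod 551)
5^8 ≡ 74^2 = 5476 ≡ 517 (mod 551)
5^16 ≡ 517^2 = 267289 ≡ 54 (mod 551)
5^32 ≡ 54^2 = 2916 ≡ 161 (mod 551)
5^64 ≡ 161^2 = 25921 ≡ 24 (mod 551)
5^128 ≡ 24^2 = 576 ≡ 25 (mod 551)
5^256 ≡ 25^2 = 625 ≡ 74 (mod 551)
275 = 256 + 16 + 2 + 1 in binary powers of 2.
So 5^275 ≡ 74 · 54 · 25 · 5 ≡ 294 (mod 551).
Squaring chain: 294; never reaches −1, so base 5 is a Miller–Rabin witness that 551 is composite.

294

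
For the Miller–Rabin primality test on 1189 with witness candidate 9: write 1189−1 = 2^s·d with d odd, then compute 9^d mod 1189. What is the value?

91

1189 − 1 = 1188 = 2^2 · 297, so d = 297.
9^1 ≡ 9 (mod 1189)
9^2 ≡ 9^2 = 81 ≡ 81 (mod 1189)
9^4 ≡ 81^2 = 6561 ≡ 616 (mod 1189)
9^8 ≡ 616^2 = 379456 ≡ 165 (mod 1189)
9^16 ≡ 165^2 = 27225 ≡ 1067 (mod 1189)
9^32 ≡ 1067^2 = 1138489 ≡ 616 (mod 1189)
9^64 ≡ 616^2 = 379456 ≡ 165 (mod 1189)
9^128 ≡ 165^2 = 27225 ≡ 1067 (mod 1189)
9^256 ≡ 1067^2 = 1138489 ≡ 616 (mod 1189)
297 = 256 + 32 + 8 + 1 in binary powers of 2.
So 9^297 ≡ 616 · 616 · 165 · 9 ≡ 91 (mod 1189).
Squaring chain: 91 → 1147; never reaches −1, so base 9 is a Miller–Rabin witness that 1189 is composite.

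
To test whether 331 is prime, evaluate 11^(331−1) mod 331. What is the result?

1

11^1 ≡ 11 (mod 331)
11^2 ≡ 11^2 = 121 ≡ 121 (mod 331)
11^4 ≡ 121^2 = 14641 ≡ 77 (mod 331)
11^8 ≡ 77^2 = 5929 ≡ 302 (mod 331)
11^16 ≡ 302^2 = 91204 ≡ 179 (mod 331)
11^32 ≡ 179^2 = 32041 ≡ 265 (mod 331)
11^64 ≡ 265^2 = 70225 ≡ 53 (mod 331)
11^128 ≡ 53^2 = 2809 ≡ 161 (mod 331)
11^256 ≡ 161^2 = 25921 ≡ 103 (mod 331)
330 = 256 + 64 + 8 + 2 in binary powers of 2.
So 11^330 ≡ 103 · 53 · 302 · 121 ≡ 1 (mod 331).
Since the result is 1, base 11 gives no evidence that 331 is composite.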